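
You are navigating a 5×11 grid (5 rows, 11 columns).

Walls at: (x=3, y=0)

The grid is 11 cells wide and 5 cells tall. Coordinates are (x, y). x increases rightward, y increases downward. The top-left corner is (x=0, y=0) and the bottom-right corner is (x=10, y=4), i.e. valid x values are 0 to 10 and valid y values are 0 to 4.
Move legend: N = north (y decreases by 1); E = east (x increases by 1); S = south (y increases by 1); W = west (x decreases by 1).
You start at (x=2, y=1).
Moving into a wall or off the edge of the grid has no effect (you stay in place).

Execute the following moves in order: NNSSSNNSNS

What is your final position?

Answer: Final position: (x=2, y=2)

Derivation:
Start: (x=2, y=1)
  N (north): (x=2, y=1) -> (x=2, y=0)
  N (north): blocked, stay at (x=2, y=0)
  S (south): (x=2, y=0) -> (x=2, y=1)
  S (south): (x=2, y=1) -> (x=2, y=2)
  S (south): (x=2, y=2) -> (x=2, y=3)
  N (north): (x=2, y=3) -> (x=2, y=2)
  N (north): (x=2, y=2) -> (x=2, y=1)
  S (south): (x=2, y=1) -> (x=2, y=2)
  N (north): (x=2, y=2) -> (x=2, y=1)
  S (south): (x=2, y=1) -> (x=2, y=2)
Final: (x=2, y=2)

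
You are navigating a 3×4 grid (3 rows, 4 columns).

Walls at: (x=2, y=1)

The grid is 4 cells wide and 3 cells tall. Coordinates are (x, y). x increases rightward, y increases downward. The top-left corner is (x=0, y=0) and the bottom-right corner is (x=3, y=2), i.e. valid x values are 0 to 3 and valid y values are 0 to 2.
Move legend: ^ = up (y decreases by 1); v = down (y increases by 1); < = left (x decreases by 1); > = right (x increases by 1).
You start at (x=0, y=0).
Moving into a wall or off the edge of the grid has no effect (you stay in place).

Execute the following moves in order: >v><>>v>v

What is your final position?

Start: (x=0, y=0)
  > (right): (x=0, y=0) -> (x=1, y=0)
  v (down): (x=1, y=0) -> (x=1, y=1)
  > (right): blocked, stay at (x=1, y=1)
  < (left): (x=1, y=1) -> (x=0, y=1)
  > (right): (x=0, y=1) -> (x=1, y=1)
  > (right): blocked, stay at (x=1, y=1)
  v (down): (x=1, y=1) -> (x=1, y=2)
  > (right): (x=1, y=2) -> (x=2, y=2)
  v (down): blocked, stay at (x=2, y=2)
Final: (x=2, y=2)

Answer: Final position: (x=2, y=2)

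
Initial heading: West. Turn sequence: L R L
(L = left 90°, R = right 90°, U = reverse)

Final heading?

Answer: Final heading: South

Derivation:
Start: West
  L (left (90° counter-clockwise)) -> South
  R (right (90° clockwise)) -> West
  L (left (90° counter-clockwise)) -> South
Final: South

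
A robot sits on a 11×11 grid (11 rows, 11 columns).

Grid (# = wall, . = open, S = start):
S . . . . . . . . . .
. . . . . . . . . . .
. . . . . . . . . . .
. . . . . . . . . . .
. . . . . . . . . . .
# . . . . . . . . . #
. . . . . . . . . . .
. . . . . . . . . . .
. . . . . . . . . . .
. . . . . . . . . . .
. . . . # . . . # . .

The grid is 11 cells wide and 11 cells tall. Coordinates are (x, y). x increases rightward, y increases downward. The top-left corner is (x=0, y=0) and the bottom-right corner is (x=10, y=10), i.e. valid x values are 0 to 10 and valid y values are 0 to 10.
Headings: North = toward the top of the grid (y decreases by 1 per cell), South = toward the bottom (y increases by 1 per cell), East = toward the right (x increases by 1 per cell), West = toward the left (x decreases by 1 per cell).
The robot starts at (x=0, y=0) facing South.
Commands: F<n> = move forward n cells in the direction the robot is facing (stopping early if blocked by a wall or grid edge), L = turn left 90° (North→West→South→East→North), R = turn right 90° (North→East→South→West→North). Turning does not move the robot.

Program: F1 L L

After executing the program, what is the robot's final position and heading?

Start: (x=0, y=0), facing South
  F1: move forward 1, now at (x=0, y=1)
  L: turn left, now facing East
  L: turn left, now facing North
Final: (x=0, y=1), facing North

Answer: Final position: (x=0, y=1), facing North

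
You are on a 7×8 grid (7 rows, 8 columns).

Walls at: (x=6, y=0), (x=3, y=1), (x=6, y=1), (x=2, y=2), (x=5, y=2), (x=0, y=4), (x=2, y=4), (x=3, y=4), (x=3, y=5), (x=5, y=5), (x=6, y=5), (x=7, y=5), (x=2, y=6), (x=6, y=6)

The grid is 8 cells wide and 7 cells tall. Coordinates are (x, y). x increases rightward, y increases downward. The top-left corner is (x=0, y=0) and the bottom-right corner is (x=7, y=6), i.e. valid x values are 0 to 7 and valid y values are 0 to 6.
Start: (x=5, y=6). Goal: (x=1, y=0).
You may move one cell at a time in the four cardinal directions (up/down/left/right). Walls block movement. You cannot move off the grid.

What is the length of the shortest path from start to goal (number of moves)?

Answer: Shortest path length: 10

Derivation:
BFS from (x=5, y=6) until reaching (x=1, y=0):
  Distance 0: (x=5, y=6)
  Distance 1: (x=4, y=6)
  Distance 2: (x=4, y=5), (x=3, y=6)
  Distance 3: (x=4, y=4)
  Distance 4: (x=4, y=3), (x=5, y=4)
  Distance 5: (x=4, y=2), (x=3, y=3), (x=5, y=3), (x=6, y=4)
  Distance 6: (x=4, y=1), (x=3, y=2), (x=2, y=3), (x=6, y=3), (x=7, y=4)
  Distance 7: (x=4, y=0), (x=5, y=1), (x=6, y=2), (x=1, y=3), (x=7, y=3)
  Distance 8: (x=3, y=0), (x=5, y=0), (x=1, y=2), (x=7, y=2), (x=0, y=3), (x=1, y=4)
  Distance 9: (x=2, y=0), (x=1, y=1), (x=7, y=1), (x=0, y=2), (x=1, y=5)
  Distance 10: (x=1, y=0), (x=7, y=0), (x=0, y=1), (x=2, y=1), (x=0, y=5), (x=2, y=5), (x=1, y=6)  <- goal reached here
One shortest path (10 moves): (x=5, y=6) -> (x=4, y=6) -> (x=4, y=5) -> (x=4, y=4) -> (x=4, y=3) -> (x=3, y=3) -> (x=2, y=3) -> (x=1, y=3) -> (x=1, y=2) -> (x=1, y=1) -> (x=1, y=0)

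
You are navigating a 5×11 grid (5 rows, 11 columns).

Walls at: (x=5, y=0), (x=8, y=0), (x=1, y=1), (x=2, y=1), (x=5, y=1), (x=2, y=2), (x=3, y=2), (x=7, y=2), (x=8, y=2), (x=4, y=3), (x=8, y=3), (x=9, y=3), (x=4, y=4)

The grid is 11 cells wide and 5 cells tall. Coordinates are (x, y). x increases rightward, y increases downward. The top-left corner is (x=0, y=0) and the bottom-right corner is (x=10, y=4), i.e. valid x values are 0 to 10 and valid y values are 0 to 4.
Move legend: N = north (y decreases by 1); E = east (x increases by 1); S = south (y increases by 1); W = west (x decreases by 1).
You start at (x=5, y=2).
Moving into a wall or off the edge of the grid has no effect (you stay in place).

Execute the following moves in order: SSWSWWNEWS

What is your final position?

Start: (x=5, y=2)
  S (south): (x=5, y=2) -> (x=5, y=3)
  S (south): (x=5, y=3) -> (x=5, y=4)
  W (west): blocked, stay at (x=5, y=4)
  S (south): blocked, stay at (x=5, y=4)
  W (west): blocked, stay at (x=5, y=4)
  W (west): blocked, stay at (x=5, y=4)
  N (north): (x=5, y=4) -> (x=5, y=3)
  E (east): (x=5, y=3) -> (x=6, y=3)
  W (west): (x=6, y=3) -> (x=5, y=3)
  S (south): (x=5, y=3) -> (x=5, y=4)
Final: (x=5, y=4)

Answer: Final position: (x=5, y=4)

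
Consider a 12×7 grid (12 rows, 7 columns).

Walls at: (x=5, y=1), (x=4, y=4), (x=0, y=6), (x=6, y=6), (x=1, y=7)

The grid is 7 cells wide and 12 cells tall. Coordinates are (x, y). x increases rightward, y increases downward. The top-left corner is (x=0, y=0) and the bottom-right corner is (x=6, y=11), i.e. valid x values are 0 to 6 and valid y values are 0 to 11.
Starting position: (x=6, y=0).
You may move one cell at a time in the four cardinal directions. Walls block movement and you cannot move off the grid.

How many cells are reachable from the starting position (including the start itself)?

BFS flood-fill from (x=6, y=0):
  Distance 0: (x=6, y=0)
  Distance 1: (x=5, y=0), (x=6, y=1)
  Distance 2: (x=4, y=0), (x=6, y=2)
  Distance 3: (x=3, y=0), (x=4, y=1), (x=5, y=2), (x=6, y=3)
  Distance 4: (x=2, y=0), (x=3, y=1), (x=4, y=2), (x=5, y=3), (x=6, y=4)
  Distance 5: (x=1, y=0), (x=2, y=1), (x=3, y=2), (x=4, y=3), (x=5, y=4), (x=6, y=5)
  Distance 6: (x=0, y=0), (x=1, y=1), (x=2, y=2), (x=3, y=3), (x=5, y=5)
  Distance 7: (x=0, y=1), (x=1, y=2), (x=2, y=3), (x=3, y=4), (x=4, y=5), (x=5, y=6)
  Distance 8: (x=0, y=2), (x=1, y=3), (x=2, y=4), (x=3, y=5), (x=4, y=6), (x=5, y=7)
  Distance 9: (x=0, y=3), (x=1, y=4), (x=2, y=5), (x=3, y=6), (x=4, y=7), (x=6, y=7), (x=5, y=8)
  Distance 10: (x=0, y=4), (x=1, y=5), (x=2, y=6), (x=3, y=7), (x=4, y=8), (x=6, y=8), (x=5, y=9)
  Distance 11: (x=0, y=5), (x=1, y=6), (x=2, y=7), (x=3, y=8), (x=4, y=9), (x=6, y=9), (x=5, y=10)
  Distance 12: (x=2, y=8), (x=3, y=9), (x=4, y=10), (x=6, y=10), (x=5, y=11)
  Distance 13: (x=1, y=8), (x=2, y=9), (x=3, y=10), (x=4, y=11), (x=6, y=11)
  Distance 14: (x=0, y=8), (x=1, y=9), (x=2, y=10), (x=3, y=11)
  Distance 15: (x=0, y=7), (x=0, y=9), (x=1, y=10), (x=2, y=11)
  Distance 16: (x=0, y=10), (x=1, y=11)
  Distance 17: (x=0, y=11)
Total reachable: 79 (grid has 79 open cells total)

Answer: Reachable cells: 79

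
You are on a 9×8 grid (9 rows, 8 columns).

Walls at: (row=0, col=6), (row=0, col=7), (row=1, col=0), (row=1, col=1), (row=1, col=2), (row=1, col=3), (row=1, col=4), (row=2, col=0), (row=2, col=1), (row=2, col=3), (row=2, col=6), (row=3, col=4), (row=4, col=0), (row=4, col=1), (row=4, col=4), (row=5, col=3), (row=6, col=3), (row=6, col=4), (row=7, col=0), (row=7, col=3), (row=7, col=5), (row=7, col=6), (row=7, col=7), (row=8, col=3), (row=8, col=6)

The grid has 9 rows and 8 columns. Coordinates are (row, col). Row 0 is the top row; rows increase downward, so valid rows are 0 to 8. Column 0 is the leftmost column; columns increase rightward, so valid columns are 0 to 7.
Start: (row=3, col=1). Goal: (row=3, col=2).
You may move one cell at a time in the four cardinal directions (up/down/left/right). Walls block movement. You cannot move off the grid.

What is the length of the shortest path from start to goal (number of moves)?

Answer: Shortest path length: 1

Derivation:
BFS from (row=3, col=1) until reaching (row=3, col=2):
  Distance 0: (row=3, col=1)
  Distance 1: (row=3, col=0), (row=3, col=2)  <- goal reached here
One shortest path (1 moves): (row=3, col=1) -> (row=3, col=2)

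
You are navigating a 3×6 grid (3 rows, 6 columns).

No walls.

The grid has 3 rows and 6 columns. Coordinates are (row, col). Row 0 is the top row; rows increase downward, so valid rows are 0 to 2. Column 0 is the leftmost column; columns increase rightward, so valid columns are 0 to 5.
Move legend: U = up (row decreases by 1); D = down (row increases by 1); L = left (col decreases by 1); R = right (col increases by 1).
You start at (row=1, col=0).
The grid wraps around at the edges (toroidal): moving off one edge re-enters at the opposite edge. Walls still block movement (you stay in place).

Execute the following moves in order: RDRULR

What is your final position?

Start: (row=1, col=0)
  R (right): (row=1, col=0) -> (row=1, col=1)
  D (down): (row=1, col=1) -> (row=2, col=1)
  R (right): (row=2, col=1) -> (row=2, col=2)
  U (up): (row=2, col=2) -> (row=1, col=2)
  L (left): (row=1, col=2) -> (row=1, col=1)
  R (right): (row=1, col=1) -> (row=1, col=2)
Final: (row=1, col=2)

Answer: Final position: (row=1, col=2)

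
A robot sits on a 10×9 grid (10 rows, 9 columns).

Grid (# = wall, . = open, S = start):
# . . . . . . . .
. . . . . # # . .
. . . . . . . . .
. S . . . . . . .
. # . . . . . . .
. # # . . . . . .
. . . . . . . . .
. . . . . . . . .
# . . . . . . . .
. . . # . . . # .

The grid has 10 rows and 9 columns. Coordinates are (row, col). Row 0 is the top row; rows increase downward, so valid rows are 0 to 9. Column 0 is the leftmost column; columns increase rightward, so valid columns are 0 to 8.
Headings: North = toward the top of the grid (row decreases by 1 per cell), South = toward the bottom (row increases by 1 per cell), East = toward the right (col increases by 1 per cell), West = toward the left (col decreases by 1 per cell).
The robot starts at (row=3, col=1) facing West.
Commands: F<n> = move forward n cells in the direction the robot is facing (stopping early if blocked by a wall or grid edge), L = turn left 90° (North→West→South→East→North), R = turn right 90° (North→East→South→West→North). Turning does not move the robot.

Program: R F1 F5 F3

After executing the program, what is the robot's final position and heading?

Start: (row=3, col=1), facing West
  R: turn right, now facing North
  F1: move forward 1, now at (row=2, col=1)
  F5: move forward 2/5 (blocked), now at (row=0, col=1)
  F3: move forward 0/3 (blocked), now at (row=0, col=1)
Final: (row=0, col=1), facing North

Answer: Final position: (row=0, col=1), facing North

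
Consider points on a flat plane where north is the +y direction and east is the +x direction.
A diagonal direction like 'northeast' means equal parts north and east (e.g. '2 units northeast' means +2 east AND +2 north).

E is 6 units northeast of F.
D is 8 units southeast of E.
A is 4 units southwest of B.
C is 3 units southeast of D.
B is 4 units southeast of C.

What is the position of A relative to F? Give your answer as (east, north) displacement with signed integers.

Place F at the origin (east=0, north=0).
  E is 6 units northeast of F: delta (east=+6, north=+6); E at (east=6, north=6).
  D is 8 units southeast of E: delta (east=+8, north=-8); D at (east=14, north=-2).
  C is 3 units southeast of D: delta (east=+3, north=-3); C at (east=17, north=-5).
  B is 4 units southeast of C: delta (east=+4, north=-4); B at (east=21, north=-9).
  A is 4 units southwest of B: delta (east=-4, north=-4); A at (east=17, north=-13).
Therefore A relative to F: (east=17, north=-13).

Answer: A is at (east=17, north=-13) relative to F.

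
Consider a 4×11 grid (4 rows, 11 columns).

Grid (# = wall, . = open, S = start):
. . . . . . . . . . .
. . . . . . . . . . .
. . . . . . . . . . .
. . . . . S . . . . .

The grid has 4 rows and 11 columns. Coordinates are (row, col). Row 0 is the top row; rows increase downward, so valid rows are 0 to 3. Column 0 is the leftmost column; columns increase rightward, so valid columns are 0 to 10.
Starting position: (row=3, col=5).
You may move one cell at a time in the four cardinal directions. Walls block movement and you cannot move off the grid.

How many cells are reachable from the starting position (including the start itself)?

BFS flood-fill from (row=3, col=5):
  Distance 0: (row=3, col=5)
  Distance 1: (row=2, col=5), (row=3, col=4), (row=3, col=6)
  Distance 2: (row=1, col=5), (row=2, col=4), (row=2, col=6), (row=3, col=3), (row=3, col=7)
  Distance 3: (row=0, col=5), (row=1, col=4), (row=1, col=6), (row=2, col=3), (row=2, col=7), (row=3, col=2), (row=3, col=8)
  Distance 4: (row=0, col=4), (row=0, col=6), (row=1, col=3), (row=1, col=7), (row=2, col=2), (row=2, col=8), (row=3, col=1), (row=3, col=9)
  Distance 5: (row=0, col=3), (row=0, col=7), (row=1, col=2), (row=1, col=8), (row=2, col=1), (row=2, col=9), (row=3, col=0), (row=3, col=10)
  Distance 6: (row=0, col=2), (row=0, col=8), (row=1, col=1), (row=1, col=9), (row=2, col=0), (row=2, col=10)
  Distance 7: (row=0, col=1), (row=0, col=9), (row=1, col=0), (row=1, col=10)
  Distance 8: (row=0, col=0), (row=0, col=10)
Total reachable: 44 (grid has 44 open cells total)

Answer: Reachable cells: 44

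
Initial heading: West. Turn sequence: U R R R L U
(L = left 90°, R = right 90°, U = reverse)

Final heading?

Start: West
  U (U-turn (180°)) -> East
  R (right (90° clockwise)) -> South
  R (right (90° clockwise)) -> West
  R (right (90° clockwise)) -> North
  L (left (90° counter-clockwise)) -> West
  U (U-turn (180°)) -> East
Final: East

Answer: Final heading: East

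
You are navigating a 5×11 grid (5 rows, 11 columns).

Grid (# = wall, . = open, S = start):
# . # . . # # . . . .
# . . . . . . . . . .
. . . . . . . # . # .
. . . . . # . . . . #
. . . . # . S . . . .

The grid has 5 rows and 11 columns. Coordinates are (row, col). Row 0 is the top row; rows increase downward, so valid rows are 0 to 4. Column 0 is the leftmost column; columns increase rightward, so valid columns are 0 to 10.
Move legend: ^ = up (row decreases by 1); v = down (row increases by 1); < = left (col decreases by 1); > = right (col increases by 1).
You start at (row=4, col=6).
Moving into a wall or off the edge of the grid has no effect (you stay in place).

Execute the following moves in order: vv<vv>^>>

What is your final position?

Start: (row=4, col=6)
  v (down): blocked, stay at (row=4, col=6)
  v (down): blocked, stay at (row=4, col=6)
  < (left): (row=4, col=6) -> (row=4, col=5)
  v (down): blocked, stay at (row=4, col=5)
  v (down): blocked, stay at (row=4, col=5)
  > (right): (row=4, col=5) -> (row=4, col=6)
  ^ (up): (row=4, col=6) -> (row=3, col=6)
  > (right): (row=3, col=6) -> (row=3, col=7)
  > (right): (row=3, col=7) -> (row=3, col=8)
Final: (row=3, col=8)

Answer: Final position: (row=3, col=8)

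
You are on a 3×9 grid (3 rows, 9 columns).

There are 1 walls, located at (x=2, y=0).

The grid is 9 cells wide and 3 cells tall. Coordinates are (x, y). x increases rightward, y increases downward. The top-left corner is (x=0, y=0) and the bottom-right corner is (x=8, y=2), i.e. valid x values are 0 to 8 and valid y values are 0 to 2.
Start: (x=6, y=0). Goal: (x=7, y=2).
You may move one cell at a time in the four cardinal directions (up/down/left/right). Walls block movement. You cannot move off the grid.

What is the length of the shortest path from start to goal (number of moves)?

Answer: Shortest path length: 3

Derivation:
BFS from (x=6, y=0) until reaching (x=7, y=2):
  Distance 0: (x=6, y=0)
  Distance 1: (x=5, y=0), (x=7, y=0), (x=6, y=1)
  Distance 2: (x=4, y=0), (x=8, y=0), (x=5, y=1), (x=7, y=1), (x=6, y=2)
  Distance 3: (x=3, y=0), (x=4, y=1), (x=8, y=1), (x=5, y=2), (x=7, y=2)  <- goal reached here
One shortest path (3 moves): (x=6, y=0) -> (x=7, y=0) -> (x=7, y=1) -> (x=7, y=2)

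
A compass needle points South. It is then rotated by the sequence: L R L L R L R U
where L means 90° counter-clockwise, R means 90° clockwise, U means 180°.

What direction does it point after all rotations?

Start: South
  L (left (90° counter-clockwise)) -> East
  R (right (90° clockwise)) -> South
  L (left (90° counter-clockwise)) -> East
  L (left (90° counter-clockwise)) -> North
  R (right (90° clockwise)) -> East
  L (left (90° counter-clockwise)) -> North
  R (right (90° clockwise)) -> East
  U (U-turn (180°)) -> West
Final: West

Answer: Final heading: West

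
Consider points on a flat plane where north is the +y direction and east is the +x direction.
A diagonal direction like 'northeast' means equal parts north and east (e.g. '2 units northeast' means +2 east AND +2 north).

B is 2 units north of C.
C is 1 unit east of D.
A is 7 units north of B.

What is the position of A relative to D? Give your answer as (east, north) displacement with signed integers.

Place D at the origin (east=0, north=0).
  C is 1 unit east of D: delta (east=+1, north=+0); C at (east=1, north=0).
  B is 2 units north of C: delta (east=+0, north=+2); B at (east=1, north=2).
  A is 7 units north of B: delta (east=+0, north=+7); A at (east=1, north=9).
Therefore A relative to D: (east=1, north=9).

Answer: A is at (east=1, north=9) relative to D.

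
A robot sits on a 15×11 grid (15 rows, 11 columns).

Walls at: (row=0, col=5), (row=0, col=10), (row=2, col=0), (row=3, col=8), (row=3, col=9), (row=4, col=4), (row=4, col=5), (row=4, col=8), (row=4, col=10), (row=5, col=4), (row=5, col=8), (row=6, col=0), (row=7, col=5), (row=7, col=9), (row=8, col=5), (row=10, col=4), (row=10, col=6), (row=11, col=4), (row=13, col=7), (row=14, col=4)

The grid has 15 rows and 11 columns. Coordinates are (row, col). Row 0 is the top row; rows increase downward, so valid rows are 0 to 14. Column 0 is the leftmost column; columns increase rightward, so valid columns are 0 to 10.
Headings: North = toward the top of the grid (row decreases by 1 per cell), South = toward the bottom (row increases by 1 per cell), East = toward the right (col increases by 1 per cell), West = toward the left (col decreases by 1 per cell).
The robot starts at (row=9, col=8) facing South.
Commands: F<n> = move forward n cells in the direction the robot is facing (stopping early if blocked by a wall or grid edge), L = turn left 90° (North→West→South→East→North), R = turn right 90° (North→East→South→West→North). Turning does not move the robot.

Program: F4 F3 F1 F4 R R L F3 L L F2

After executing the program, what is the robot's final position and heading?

Start: (row=9, col=8), facing South
  F4: move forward 4, now at (row=13, col=8)
  F3: move forward 1/3 (blocked), now at (row=14, col=8)
  F1: move forward 0/1 (blocked), now at (row=14, col=8)
  F4: move forward 0/4 (blocked), now at (row=14, col=8)
  R: turn right, now facing West
  R: turn right, now facing North
  L: turn left, now facing West
  F3: move forward 3, now at (row=14, col=5)
  L: turn left, now facing South
  L: turn left, now facing East
  F2: move forward 2, now at (row=14, col=7)
Final: (row=14, col=7), facing East

Answer: Final position: (row=14, col=7), facing East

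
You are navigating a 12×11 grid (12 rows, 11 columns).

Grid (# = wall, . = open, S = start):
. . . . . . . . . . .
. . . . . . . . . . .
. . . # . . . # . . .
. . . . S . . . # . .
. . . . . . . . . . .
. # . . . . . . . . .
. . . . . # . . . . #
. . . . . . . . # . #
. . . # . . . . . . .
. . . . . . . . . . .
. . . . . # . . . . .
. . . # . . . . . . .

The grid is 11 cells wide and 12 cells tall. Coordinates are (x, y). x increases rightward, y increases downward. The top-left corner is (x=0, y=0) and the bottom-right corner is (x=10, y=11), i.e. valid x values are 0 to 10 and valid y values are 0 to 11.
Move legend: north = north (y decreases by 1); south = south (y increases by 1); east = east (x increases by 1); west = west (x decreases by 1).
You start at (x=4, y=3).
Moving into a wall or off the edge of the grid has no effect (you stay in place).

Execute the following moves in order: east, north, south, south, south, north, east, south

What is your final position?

Answer: Final position: (x=6, y=5)

Derivation:
Start: (x=4, y=3)
  east (east): (x=4, y=3) -> (x=5, y=3)
  north (north): (x=5, y=3) -> (x=5, y=2)
  south (south): (x=5, y=2) -> (x=5, y=3)
  south (south): (x=5, y=3) -> (x=5, y=4)
  south (south): (x=5, y=4) -> (x=5, y=5)
  north (north): (x=5, y=5) -> (x=5, y=4)
  east (east): (x=5, y=4) -> (x=6, y=4)
  south (south): (x=6, y=4) -> (x=6, y=5)
Final: (x=6, y=5)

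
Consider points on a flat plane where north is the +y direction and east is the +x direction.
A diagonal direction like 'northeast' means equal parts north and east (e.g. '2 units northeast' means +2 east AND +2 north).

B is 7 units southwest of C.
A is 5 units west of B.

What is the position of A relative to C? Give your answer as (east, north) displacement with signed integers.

Answer: A is at (east=-12, north=-7) relative to C.

Derivation:
Place C at the origin (east=0, north=0).
  B is 7 units southwest of C: delta (east=-7, north=-7); B at (east=-7, north=-7).
  A is 5 units west of B: delta (east=-5, north=+0); A at (east=-12, north=-7).
Therefore A relative to C: (east=-12, north=-7).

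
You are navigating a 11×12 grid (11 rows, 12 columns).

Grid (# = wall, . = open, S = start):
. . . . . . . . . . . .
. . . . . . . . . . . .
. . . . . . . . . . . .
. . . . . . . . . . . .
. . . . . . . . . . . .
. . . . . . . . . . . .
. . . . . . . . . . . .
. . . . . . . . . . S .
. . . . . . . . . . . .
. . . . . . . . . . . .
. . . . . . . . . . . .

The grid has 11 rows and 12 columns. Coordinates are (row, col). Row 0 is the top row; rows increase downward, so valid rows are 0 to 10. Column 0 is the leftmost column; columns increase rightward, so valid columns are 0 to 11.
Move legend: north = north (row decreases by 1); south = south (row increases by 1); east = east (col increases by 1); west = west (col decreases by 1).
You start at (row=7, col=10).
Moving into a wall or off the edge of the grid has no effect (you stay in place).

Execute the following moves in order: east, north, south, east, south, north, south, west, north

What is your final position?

Start: (row=7, col=10)
  east (east): (row=7, col=10) -> (row=7, col=11)
  north (north): (row=7, col=11) -> (row=6, col=11)
  south (south): (row=6, col=11) -> (row=7, col=11)
  east (east): blocked, stay at (row=7, col=11)
  south (south): (row=7, col=11) -> (row=8, col=11)
  north (north): (row=8, col=11) -> (row=7, col=11)
  south (south): (row=7, col=11) -> (row=8, col=11)
  west (west): (row=8, col=11) -> (row=8, col=10)
  north (north): (row=8, col=10) -> (row=7, col=10)
Final: (row=7, col=10)

Answer: Final position: (row=7, col=10)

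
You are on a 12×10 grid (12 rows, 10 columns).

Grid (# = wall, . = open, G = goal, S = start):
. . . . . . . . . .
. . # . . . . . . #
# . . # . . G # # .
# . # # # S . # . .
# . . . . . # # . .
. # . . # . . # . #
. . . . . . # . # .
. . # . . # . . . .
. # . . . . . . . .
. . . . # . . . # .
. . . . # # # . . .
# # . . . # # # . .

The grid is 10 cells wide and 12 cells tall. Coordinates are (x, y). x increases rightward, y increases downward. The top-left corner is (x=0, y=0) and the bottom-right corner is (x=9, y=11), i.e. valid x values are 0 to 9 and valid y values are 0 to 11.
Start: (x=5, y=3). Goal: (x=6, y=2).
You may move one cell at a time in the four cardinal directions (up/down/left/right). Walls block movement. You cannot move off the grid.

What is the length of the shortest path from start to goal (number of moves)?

BFS from (x=5, y=3) until reaching (x=6, y=2):
  Distance 0: (x=5, y=3)
  Distance 1: (x=5, y=2), (x=6, y=3), (x=5, y=4)
  Distance 2: (x=5, y=1), (x=4, y=2), (x=6, y=2), (x=4, y=4), (x=5, y=5)  <- goal reached here
One shortest path (2 moves): (x=5, y=3) -> (x=6, y=3) -> (x=6, y=2)

Answer: Shortest path length: 2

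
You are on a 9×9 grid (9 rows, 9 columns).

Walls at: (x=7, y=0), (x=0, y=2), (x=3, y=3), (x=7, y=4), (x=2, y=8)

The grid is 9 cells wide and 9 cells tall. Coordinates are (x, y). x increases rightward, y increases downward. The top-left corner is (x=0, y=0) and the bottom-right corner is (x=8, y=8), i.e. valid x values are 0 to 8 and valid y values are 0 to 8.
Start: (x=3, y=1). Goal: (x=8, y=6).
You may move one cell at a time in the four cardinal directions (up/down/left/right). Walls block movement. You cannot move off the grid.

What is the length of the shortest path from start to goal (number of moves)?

BFS from (x=3, y=1) until reaching (x=8, y=6):
  Distance 0: (x=3, y=1)
  Distance 1: (x=3, y=0), (x=2, y=1), (x=4, y=1), (x=3, y=2)
  Distance 2: (x=2, y=0), (x=4, y=0), (x=1, y=1), (x=5, y=1), (x=2, y=2), (x=4, y=2)
  Distance 3: (x=1, y=0), (x=5, y=0), (x=0, y=1), (x=6, y=1), (x=1, y=2), (x=5, y=2), (x=2, y=3), (x=4, y=3)
  Distance 4: (x=0, y=0), (x=6, y=0), (x=7, y=1), (x=6, y=2), (x=1, y=3), (x=5, y=3), (x=2, y=4), (x=4, y=4)
  Distance 5: (x=8, y=1), (x=7, y=2), (x=0, y=3), (x=6, y=3), (x=1, y=4), (x=3, y=4), (x=5, y=4), (x=2, y=5), (x=4, y=5)
  Distance 6: (x=8, y=0), (x=8, y=2), (x=7, y=3), (x=0, y=4), (x=6, y=4), (x=1, y=5), (x=3, y=5), (x=5, y=5), (x=2, y=6), (x=4, y=6)
  Distance 7: (x=8, y=3), (x=0, y=5), (x=6, y=5), (x=1, y=6), (x=3, y=6), (x=5, y=6), (x=2, y=7), (x=4, y=7)
  Distance 8: (x=8, y=4), (x=7, y=5), (x=0, y=6), (x=6, y=6), (x=1, y=7), (x=3, y=7), (x=5, y=7), (x=4, y=8)
  Distance 9: (x=8, y=5), (x=7, y=6), (x=0, y=7), (x=6, y=7), (x=1, y=8), (x=3, y=8), (x=5, y=8)
  Distance 10: (x=8, y=6), (x=7, y=7), (x=0, y=8), (x=6, y=8)  <- goal reached here
One shortest path (10 moves): (x=3, y=1) -> (x=4, y=1) -> (x=5, y=1) -> (x=6, y=1) -> (x=7, y=1) -> (x=8, y=1) -> (x=8, y=2) -> (x=8, y=3) -> (x=8, y=4) -> (x=8, y=5) -> (x=8, y=6)

Answer: Shortest path length: 10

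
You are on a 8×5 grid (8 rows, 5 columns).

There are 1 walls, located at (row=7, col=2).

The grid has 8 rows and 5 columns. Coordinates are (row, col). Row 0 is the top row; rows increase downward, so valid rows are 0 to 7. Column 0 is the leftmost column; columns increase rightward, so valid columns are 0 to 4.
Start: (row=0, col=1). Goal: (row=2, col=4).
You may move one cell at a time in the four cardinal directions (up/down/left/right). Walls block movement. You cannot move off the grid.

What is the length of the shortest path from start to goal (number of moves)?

Answer: Shortest path length: 5

Derivation:
BFS from (row=0, col=1) until reaching (row=2, col=4):
  Distance 0: (row=0, col=1)
  Distance 1: (row=0, col=0), (row=0, col=2), (row=1, col=1)
  Distance 2: (row=0, col=3), (row=1, col=0), (row=1, col=2), (row=2, col=1)
  Distance 3: (row=0, col=4), (row=1, col=3), (row=2, col=0), (row=2, col=2), (row=3, col=1)
  Distance 4: (row=1, col=4), (row=2, col=3), (row=3, col=0), (row=3, col=2), (row=4, col=1)
  Distance 5: (row=2, col=4), (row=3, col=3), (row=4, col=0), (row=4, col=2), (row=5, col=1)  <- goal reached here
One shortest path (5 moves): (row=0, col=1) -> (row=0, col=2) -> (row=0, col=3) -> (row=0, col=4) -> (row=1, col=4) -> (row=2, col=4)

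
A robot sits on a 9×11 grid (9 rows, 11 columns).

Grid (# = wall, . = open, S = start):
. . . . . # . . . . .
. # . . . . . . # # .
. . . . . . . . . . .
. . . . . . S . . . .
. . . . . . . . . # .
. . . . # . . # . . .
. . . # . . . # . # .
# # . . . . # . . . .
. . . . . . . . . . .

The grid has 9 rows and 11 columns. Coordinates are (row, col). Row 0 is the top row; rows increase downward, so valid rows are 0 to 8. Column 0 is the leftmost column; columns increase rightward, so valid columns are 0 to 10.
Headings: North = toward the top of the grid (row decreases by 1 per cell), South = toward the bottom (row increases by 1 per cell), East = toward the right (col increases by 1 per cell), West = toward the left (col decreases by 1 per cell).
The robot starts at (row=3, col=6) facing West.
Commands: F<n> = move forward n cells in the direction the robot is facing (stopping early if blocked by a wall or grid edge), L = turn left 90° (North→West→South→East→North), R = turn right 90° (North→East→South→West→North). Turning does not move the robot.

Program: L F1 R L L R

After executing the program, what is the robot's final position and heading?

Answer: Final position: (row=4, col=6), facing South

Derivation:
Start: (row=3, col=6), facing West
  L: turn left, now facing South
  F1: move forward 1, now at (row=4, col=6)
  R: turn right, now facing West
  L: turn left, now facing South
  L: turn left, now facing East
  R: turn right, now facing South
Final: (row=4, col=6), facing South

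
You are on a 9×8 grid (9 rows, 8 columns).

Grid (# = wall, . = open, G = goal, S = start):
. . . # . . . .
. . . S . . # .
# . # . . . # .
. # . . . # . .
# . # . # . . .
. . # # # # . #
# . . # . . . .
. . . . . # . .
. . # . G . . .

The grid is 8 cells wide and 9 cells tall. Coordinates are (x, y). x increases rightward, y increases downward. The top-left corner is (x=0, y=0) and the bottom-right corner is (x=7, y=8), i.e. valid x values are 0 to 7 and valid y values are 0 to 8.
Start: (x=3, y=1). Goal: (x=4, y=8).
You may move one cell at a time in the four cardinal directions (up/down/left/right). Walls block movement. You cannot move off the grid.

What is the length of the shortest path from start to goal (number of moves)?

BFS from (x=3, y=1) until reaching (x=4, y=8):
  Distance 0: (x=3, y=1)
  Distance 1: (x=2, y=1), (x=4, y=1), (x=3, y=2)
  Distance 2: (x=2, y=0), (x=4, y=0), (x=1, y=1), (x=5, y=1), (x=4, y=2), (x=3, y=3)
  Distance 3: (x=1, y=0), (x=5, y=0), (x=0, y=1), (x=1, y=2), (x=5, y=2), (x=2, y=3), (x=4, y=3), (x=3, y=4)
  Distance 4: (x=0, y=0), (x=6, y=0)
  Distance 5: (x=7, y=0)
  Distance 6: (x=7, y=1)
  Distance 7: (x=7, y=2)
  Distance 8: (x=7, y=3)
  Distance 9: (x=6, y=3), (x=7, y=4)
  Distance 10: (x=6, y=4)
  Distance 11: (x=5, y=4), (x=6, y=5)
  Distance 12: (x=6, y=6)
  Distance 13: (x=5, y=6), (x=7, y=6), (x=6, y=7)
  Distance 14: (x=4, y=6), (x=7, y=7), (x=6, y=8)
  Distance 15: (x=4, y=7), (x=5, y=8), (x=7, y=8)
  Distance 16: (x=3, y=7), (x=4, y=8)  <- goal reached here
One shortest path (16 moves): (x=3, y=1) -> (x=4, y=1) -> (x=5, y=1) -> (x=5, y=0) -> (x=6, y=0) -> (x=7, y=0) -> (x=7, y=1) -> (x=7, y=2) -> (x=7, y=3) -> (x=6, y=3) -> (x=6, y=4) -> (x=6, y=5) -> (x=6, y=6) -> (x=5, y=6) -> (x=4, y=6) -> (x=4, y=7) -> (x=4, y=8)

Answer: Shortest path length: 16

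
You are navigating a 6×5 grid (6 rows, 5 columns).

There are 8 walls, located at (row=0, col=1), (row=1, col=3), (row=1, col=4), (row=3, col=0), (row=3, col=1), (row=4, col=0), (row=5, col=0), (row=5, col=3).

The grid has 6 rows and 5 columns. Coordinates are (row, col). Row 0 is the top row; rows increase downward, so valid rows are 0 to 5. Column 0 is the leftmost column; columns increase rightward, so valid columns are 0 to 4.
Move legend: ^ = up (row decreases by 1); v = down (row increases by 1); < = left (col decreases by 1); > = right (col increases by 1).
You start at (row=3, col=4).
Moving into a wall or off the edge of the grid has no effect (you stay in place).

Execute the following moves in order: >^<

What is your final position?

Answer: Final position: (row=2, col=3)

Derivation:
Start: (row=3, col=4)
  > (right): blocked, stay at (row=3, col=4)
  ^ (up): (row=3, col=4) -> (row=2, col=4)
  < (left): (row=2, col=4) -> (row=2, col=3)
Final: (row=2, col=3)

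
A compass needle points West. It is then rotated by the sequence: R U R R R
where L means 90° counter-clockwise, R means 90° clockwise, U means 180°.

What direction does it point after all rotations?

Start: West
  R (right (90° clockwise)) -> North
  U (U-turn (180°)) -> South
  R (right (90° clockwise)) -> West
  R (right (90° clockwise)) -> North
  R (right (90° clockwise)) -> East
Final: East

Answer: Final heading: East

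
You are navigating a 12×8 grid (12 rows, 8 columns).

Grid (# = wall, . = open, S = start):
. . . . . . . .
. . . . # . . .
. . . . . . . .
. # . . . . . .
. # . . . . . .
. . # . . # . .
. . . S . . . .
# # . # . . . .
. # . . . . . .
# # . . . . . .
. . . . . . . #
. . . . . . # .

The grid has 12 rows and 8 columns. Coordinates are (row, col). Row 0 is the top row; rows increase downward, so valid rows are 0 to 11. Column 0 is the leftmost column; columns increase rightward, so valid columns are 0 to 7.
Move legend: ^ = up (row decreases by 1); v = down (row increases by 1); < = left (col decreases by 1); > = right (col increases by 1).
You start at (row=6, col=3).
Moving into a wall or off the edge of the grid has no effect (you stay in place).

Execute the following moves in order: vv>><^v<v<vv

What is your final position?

Answer: Final position: (row=8, col=2)

Derivation:
Start: (row=6, col=3)
  v (down): blocked, stay at (row=6, col=3)
  v (down): blocked, stay at (row=6, col=3)
  > (right): (row=6, col=3) -> (row=6, col=4)
  > (right): (row=6, col=4) -> (row=6, col=5)
  < (left): (row=6, col=5) -> (row=6, col=4)
  ^ (up): (row=6, col=4) -> (row=5, col=4)
  v (down): (row=5, col=4) -> (row=6, col=4)
  < (left): (row=6, col=4) -> (row=6, col=3)
  v (down): blocked, stay at (row=6, col=3)
  < (left): (row=6, col=3) -> (row=6, col=2)
  v (down): (row=6, col=2) -> (row=7, col=2)
  v (down): (row=7, col=2) -> (row=8, col=2)
Final: (row=8, col=2)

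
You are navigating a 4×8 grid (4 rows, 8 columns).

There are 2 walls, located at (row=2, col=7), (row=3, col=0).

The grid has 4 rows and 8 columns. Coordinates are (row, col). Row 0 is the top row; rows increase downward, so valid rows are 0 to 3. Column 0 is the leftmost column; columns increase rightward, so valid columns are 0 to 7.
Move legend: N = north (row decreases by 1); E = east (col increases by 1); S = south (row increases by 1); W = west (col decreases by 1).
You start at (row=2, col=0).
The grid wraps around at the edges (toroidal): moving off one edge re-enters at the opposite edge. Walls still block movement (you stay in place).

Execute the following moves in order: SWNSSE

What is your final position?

Answer: Final position: (row=2, col=1)

Derivation:
Start: (row=2, col=0)
  S (south): blocked, stay at (row=2, col=0)
  W (west): blocked, stay at (row=2, col=0)
  N (north): (row=2, col=0) -> (row=1, col=0)
  S (south): (row=1, col=0) -> (row=2, col=0)
  S (south): blocked, stay at (row=2, col=0)
  E (east): (row=2, col=0) -> (row=2, col=1)
Final: (row=2, col=1)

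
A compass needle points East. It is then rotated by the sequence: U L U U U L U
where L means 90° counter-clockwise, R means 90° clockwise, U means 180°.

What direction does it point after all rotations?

Start: East
  U (U-turn (180°)) -> West
  L (left (90° counter-clockwise)) -> South
  U (U-turn (180°)) -> North
  U (U-turn (180°)) -> South
  U (U-turn (180°)) -> North
  L (left (90° counter-clockwise)) -> West
  U (U-turn (180°)) -> East
Final: East

Answer: Final heading: East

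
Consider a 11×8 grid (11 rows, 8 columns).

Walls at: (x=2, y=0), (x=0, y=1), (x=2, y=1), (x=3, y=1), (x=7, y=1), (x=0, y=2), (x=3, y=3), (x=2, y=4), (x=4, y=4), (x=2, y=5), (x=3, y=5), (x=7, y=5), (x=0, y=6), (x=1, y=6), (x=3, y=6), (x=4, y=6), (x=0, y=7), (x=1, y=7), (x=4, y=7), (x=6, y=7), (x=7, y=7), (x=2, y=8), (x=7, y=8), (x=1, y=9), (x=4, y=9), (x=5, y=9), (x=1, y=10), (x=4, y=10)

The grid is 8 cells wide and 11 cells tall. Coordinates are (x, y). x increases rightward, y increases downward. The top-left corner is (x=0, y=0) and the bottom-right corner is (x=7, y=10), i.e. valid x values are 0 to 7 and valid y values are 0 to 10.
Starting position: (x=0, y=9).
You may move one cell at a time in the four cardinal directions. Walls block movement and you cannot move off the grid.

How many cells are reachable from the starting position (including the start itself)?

BFS flood-fill from (x=0, y=9):
  Distance 0: (x=0, y=9)
  Distance 1: (x=0, y=8), (x=0, y=10)
  Distance 2: (x=1, y=8)
Total reachable: 4 (grid has 60 open cells total)

Answer: Reachable cells: 4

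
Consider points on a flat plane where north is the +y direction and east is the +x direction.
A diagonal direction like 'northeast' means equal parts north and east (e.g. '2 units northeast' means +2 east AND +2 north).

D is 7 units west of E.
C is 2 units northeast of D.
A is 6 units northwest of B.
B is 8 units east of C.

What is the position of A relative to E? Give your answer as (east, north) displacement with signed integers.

Answer: A is at (east=-3, north=8) relative to E.

Derivation:
Place E at the origin (east=0, north=0).
  D is 7 units west of E: delta (east=-7, north=+0); D at (east=-7, north=0).
  C is 2 units northeast of D: delta (east=+2, north=+2); C at (east=-5, north=2).
  B is 8 units east of C: delta (east=+8, north=+0); B at (east=3, north=2).
  A is 6 units northwest of B: delta (east=-6, north=+6); A at (east=-3, north=8).
Therefore A relative to E: (east=-3, north=8).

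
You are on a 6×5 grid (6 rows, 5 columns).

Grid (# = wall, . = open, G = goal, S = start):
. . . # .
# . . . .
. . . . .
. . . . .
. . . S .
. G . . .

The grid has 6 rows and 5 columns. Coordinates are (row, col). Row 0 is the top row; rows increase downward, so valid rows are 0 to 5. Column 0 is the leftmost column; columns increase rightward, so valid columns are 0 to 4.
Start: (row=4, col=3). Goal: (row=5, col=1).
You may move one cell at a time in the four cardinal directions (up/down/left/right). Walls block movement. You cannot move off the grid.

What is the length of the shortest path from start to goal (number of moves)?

BFS from (row=4, col=3) until reaching (row=5, col=1):
  Distance 0: (row=4, col=3)
  Distance 1: (row=3, col=3), (row=4, col=2), (row=4, col=4), (row=5, col=3)
  Distance 2: (row=2, col=3), (row=3, col=2), (row=3, col=4), (row=4, col=1), (row=5, col=2), (row=5, col=4)
  Distance 3: (row=1, col=3), (row=2, col=2), (row=2, col=4), (row=3, col=1), (row=4, col=0), (row=5, col=1)  <- goal reached here
One shortest path (3 moves): (row=4, col=3) -> (row=4, col=2) -> (row=4, col=1) -> (row=5, col=1)

Answer: Shortest path length: 3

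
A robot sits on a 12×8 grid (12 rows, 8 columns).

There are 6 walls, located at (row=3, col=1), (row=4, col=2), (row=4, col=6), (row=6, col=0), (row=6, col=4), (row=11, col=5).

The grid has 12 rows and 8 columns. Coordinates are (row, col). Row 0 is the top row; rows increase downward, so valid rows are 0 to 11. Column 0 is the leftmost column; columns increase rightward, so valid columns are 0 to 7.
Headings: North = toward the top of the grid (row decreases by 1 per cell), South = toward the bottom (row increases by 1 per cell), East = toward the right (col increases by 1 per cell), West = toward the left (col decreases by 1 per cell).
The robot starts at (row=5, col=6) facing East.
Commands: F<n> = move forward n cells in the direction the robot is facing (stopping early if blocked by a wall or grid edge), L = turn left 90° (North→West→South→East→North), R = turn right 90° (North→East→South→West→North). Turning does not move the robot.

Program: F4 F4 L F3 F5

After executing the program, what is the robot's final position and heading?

Answer: Final position: (row=0, col=7), facing North

Derivation:
Start: (row=5, col=6), facing East
  F4: move forward 1/4 (blocked), now at (row=5, col=7)
  F4: move forward 0/4 (blocked), now at (row=5, col=7)
  L: turn left, now facing North
  F3: move forward 3, now at (row=2, col=7)
  F5: move forward 2/5 (blocked), now at (row=0, col=7)
Final: (row=0, col=7), facing North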